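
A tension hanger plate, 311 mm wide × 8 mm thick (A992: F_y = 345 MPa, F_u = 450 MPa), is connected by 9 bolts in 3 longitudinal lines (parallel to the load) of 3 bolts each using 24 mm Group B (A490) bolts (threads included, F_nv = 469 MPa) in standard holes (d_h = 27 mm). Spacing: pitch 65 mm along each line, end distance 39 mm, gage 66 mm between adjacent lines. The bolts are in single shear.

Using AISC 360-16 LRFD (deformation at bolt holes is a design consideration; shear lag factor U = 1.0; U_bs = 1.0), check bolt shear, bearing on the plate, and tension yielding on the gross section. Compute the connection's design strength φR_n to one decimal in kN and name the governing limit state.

Bolt shear: A_b = π(24)²/4 = 452.39 mm². φR_n = 0.75 × 469 × 452.39 × 9 × 1 = 1432.2 kN.
Bearing (8 mm plate, F_u = 450 MPa): end bolts L_c = 39 − 27/2 = 25.5, R_n = min(1.2×25.5×8×450, 2.4×24×8×450) = 110.16 kN/bolt; interior L_c = 65 − 27 = 38, R_n = 164.16 kN/bolt. φR_n = 0.75 × (3×110.16 + 6×164.16) = 986.6 kN.
Tension yield (gross): A_g = 311×8 = 2488 mm². φR_n = 0.90 × 345 × 2488 = 772.5 kN.
Governing: min(1432.2, 986.6, 772.5) = 772.5 kN → gross-section yield.

772.5 kN (gross-section yield governs)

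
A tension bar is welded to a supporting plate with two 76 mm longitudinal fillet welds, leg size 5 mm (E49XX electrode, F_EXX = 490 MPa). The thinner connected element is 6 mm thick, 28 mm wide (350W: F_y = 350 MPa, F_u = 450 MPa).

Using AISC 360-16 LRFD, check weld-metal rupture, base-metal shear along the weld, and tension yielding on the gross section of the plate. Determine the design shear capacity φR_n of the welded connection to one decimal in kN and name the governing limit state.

52.9 kN (gross-section yield governs)

Weld metal: throat = 0.707×5 = 3.535 mm, L = 2×76 = 152 mm. φR_n = 0.75 × 0.6 × 490 × 3.535 × 152 = 118.5 kN.
Base metal shear (6 mm plate): yield φR_n = 1.0×0.6×350×6×152 = 191.5 kN; rupture φR_n = 0.75×0.6×450×6×152 = 184.7 kN; take 184.7 kN (rupture).
Tension yield (gross): A_g = 28×6 = 168 mm². φR_n = 0.90 × 350 × 168 = 52.9 kN.
Governing: min(118.5, 184.7, 52.9) = 52.9 kN → gross-section yield.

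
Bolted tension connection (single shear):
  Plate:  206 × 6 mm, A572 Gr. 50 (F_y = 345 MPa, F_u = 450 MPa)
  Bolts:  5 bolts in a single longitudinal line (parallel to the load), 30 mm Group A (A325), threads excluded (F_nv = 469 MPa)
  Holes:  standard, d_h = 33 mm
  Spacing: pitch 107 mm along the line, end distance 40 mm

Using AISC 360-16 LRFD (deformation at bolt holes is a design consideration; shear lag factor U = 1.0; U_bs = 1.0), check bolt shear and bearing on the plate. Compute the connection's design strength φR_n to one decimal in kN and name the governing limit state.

Bolt shear: A_b = π(30)²/4 = 706.86 mm². φR_n = 0.75 × 469 × 706.86 × 5 × 1 = 1243.2 kN.
Bearing (6 mm plate, F_u = 450 MPa): end bolts L_c = 40 − 33/2 = 23.5, R_n = min(1.2×23.5×6×450, 2.4×30×6×450) = 76.14 kN/bolt; interior L_c = 107 − 33 = 74, R_n = 194.4 kN/bolt. φR_n = 0.75 × (1×76.14 + 4×194.4) = 640.3 kN.
Governing: min(1243.2, 640.3) = 640.3 kN → bearing.

640.3 kN (bearing governs)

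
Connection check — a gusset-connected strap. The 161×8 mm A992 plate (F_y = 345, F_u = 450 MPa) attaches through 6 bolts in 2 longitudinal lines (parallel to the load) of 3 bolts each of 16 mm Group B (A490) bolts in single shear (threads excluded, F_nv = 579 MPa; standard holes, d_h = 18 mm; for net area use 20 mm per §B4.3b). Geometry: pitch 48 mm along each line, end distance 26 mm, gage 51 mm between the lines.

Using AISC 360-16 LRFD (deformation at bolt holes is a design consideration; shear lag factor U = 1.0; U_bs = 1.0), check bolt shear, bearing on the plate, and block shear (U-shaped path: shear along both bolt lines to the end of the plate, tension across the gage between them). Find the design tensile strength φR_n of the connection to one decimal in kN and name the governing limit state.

317.0 kN (block shear governs)

Bolt shear: A_b = π(16)²/4 = 201.06 mm². φR_n = 0.75 × 579 × 201.06 × 6 × 1 = 523.9 kN.
Bearing (8 mm plate, F_u = 450 MPa): end bolts L_c = 26 − 18/2 = 17, R_n = min(1.2×17×8×450, 2.4×16×8×450) = 73.44 kN/bolt; interior L_c = 48 − 18 = 30, R_n = 129.6 kN/bolt. φR_n = 0.75 × (2×73.44 + 4×129.6) = 499.0 kN.
Block shear: shear path 2×[26+2×48] = 2×122 mm, A_gv = 1952, A_nv = 2×(122 − 2.5×20)×8 = 1152 mm²; tension across gage: (51 − 1×20)×8 = 248 mm². R_n = min(0.6×450×1152, 0.6×345×1952) + 1.0×450×248 = min(311.04, 404.06) + 111.6 = 422.64 kN. φR_n = 0.75 × 422.64 = 317.0 kN.
Governing: min(523.9, 499.0, 317.0) = 317.0 kN → block shear.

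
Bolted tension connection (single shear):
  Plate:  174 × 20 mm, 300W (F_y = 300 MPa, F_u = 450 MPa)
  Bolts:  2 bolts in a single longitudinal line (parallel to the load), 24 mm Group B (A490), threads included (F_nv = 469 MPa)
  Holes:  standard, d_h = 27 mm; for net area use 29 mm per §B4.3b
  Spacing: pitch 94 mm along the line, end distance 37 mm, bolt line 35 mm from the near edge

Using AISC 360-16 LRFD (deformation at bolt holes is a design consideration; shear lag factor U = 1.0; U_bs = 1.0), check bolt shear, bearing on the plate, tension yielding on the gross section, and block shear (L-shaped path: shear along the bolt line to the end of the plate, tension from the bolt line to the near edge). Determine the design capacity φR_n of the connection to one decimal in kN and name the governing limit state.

Bolt shear: A_b = π(24)²/4 = 452.39 mm². φR_n = 0.75 × 469 × 452.39 × 2 × 1 = 318.3 kN.
Bearing (20 mm plate, F_u = 450 MPa): end bolts L_c = 37 − 27/2 = 23.5, R_n = min(1.2×23.5×20×450, 2.4×24×20×450) = 253.8 kN/bolt; interior L_c = 94 − 27 = 67, R_n = 518.4 kN/bolt. φR_n = 0.75 × (1×253.8 + 1×518.4) = 579.2 kN.
Tension yield (gross): A_g = 174×20 = 3480 mm². φR_n = 0.90 × 300 × 3480 = 939.6 kN.
Block shear: shear path 1×[37+1×94] = 1×131 mm, A_gv = 2620, A_nv = 1×(131 − 1.5×29)×20 = 1750 mm²; tension to near edge: (35 − 0.5×29)×20 = 410 mm². R_n = min(0.6×450×1750, 0.6×300×2620) + 1.0×450×410 = min(472.5, 471.6) + 184.5 = 656.1 kN. φR_n = 0.75 × 656.1 = 492.1 kN.
Governing: min(318.3, 579.2, 939.6, 492.1) = 318.3 kN → bolt shear.

318.3 kN (bolt shear governs)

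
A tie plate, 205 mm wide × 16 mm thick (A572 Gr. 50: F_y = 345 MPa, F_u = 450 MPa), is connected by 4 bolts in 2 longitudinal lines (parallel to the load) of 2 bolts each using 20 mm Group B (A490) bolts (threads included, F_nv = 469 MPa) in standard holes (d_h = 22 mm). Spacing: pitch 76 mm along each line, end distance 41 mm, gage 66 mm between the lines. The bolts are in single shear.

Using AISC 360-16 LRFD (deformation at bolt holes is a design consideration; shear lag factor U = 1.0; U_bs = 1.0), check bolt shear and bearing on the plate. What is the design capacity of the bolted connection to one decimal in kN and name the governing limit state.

Bolt shear: A_b = π(20)²/4 = 314.16 mm². φR_n = 0.75 × 469 × 314.16 × 4 × 1 = 442.0 kN.
Bearing (16 mm plate, F_u = 450 MPa): end bolts L_c = 41 − 22/2 = 30, R_n = min(1.2×30×16×450, 2.4×20×16×450) = 259.2 kN/bolt; interior L_c = 76 − 22 = 54, R_n = 345.6 kN/bolt. φR_n = 0.75 × (2×259.2 + 2×345.6) = 907.2 kN.
Governing: min(442.0, 907.2) = 442.0 kN → bolt shear.

442.0 kN (bolt shear governs)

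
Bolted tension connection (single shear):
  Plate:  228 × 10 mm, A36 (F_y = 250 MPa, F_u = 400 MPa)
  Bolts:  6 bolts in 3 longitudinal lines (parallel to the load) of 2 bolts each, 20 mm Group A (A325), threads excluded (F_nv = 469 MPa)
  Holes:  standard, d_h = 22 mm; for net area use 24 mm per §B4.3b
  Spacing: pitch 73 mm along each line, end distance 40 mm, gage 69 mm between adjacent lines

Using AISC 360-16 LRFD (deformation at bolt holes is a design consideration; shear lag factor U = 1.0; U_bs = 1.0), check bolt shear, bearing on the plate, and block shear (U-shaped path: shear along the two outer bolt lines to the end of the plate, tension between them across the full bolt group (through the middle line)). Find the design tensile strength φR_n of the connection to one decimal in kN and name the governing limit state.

524.3 kN (block shear governs)

Bolt shear: A_b = π(20)²/4 = 314.16 mm². φR_n = 0.75 × 469 × 314.16 × 6 × 1 = 663.0 kN.
Bearing (10 mm plate, F_u = 400 MPa): end bolts L_c = 40 − 22/2 = 29, R_n = min(1.2×29×10×400, 2.4×20×10×400) = 139.2 kN/bolt; interior L_c = 73 − 22 = 51, R_n = 192 kN/bolt. φR_n = 0.75 × (3×139.2 + 3×192) = 745.2 kN.
Block shear: shear path 2×[40+1×73] = 2×113 mm, A_gv = 2260, A_nv = 2×(113 − 1.5×24)×10 = 1540 mm²; tension across gage: (138 − 2×24)×10 = 900 mm². R_n = min(0.6×400×1540, 0.6×250×2260) + 1.0×400×900 = min(369.6, 339) + 360 = 699 kN. φR_n = 0.75 × 699 = 524.3 kN.
Governing: min(663.0, 745.2, 524.3) = 524.3 kN → block shear.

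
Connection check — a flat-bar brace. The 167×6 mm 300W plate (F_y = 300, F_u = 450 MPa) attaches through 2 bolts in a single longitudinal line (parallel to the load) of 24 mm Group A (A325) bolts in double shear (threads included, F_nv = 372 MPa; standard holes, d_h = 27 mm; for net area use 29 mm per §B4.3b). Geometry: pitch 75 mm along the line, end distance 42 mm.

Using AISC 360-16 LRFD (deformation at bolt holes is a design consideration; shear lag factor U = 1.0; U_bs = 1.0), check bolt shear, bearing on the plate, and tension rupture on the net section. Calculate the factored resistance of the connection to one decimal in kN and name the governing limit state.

185.9 kN (bearing governs)

Bolt shear: A_b = π(24)²/4 = 452.39 mm². φR_n = 0.75 × 372 × 452.39 × 2 × 2 = 504.9 kN.
Bearing (6 mm plate, F_u = 450 MPa): end bolts L_c = 42 − 27/2 = 28.5, R_n = min(1.2×28.5×6×450, 2.4×24×6×450) = 92.34 kN/bolt; interior L_c = 75 − 27 = 48, R_n = 155.52 kN/bolt. φR_n = 0.75 × (1×92.34 + 1×155.52) = 185.9 kN.
Tension rupture (net): A_n = (167 − 1×29)×6 = 828 mm² (U = 1.0, A_e = A_n). φR_n = 0.75 × 450 × 828 = 279.5 kN.
Governing: min(504.9, 185.9, 279.5) = 185.9 kN → bearing.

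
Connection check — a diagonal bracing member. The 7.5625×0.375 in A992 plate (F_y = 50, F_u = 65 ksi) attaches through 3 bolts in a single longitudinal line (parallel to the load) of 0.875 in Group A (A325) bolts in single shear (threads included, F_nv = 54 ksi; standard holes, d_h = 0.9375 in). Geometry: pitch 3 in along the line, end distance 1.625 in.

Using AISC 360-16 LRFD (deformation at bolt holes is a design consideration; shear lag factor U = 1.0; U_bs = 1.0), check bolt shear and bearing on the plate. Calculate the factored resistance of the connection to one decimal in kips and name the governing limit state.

Bolt shear: A_b = π(0.875)²/4 = 0.60132 in². φR_n = 0.75 × 54 × 0.60132 × 3 × 1 = 73.1 kips.
Bearing (0.375 in plate, F_u = 65 ksi): end bolts L_c = 1.625 − 0.9375/2 = 1.15625, R_n = min(1.2×1.15625×0.375×65, 2.4×0.875×0.375×65) = 33.82 kips/bolt; interior L_c = 3 − 0.9375 = 2.0625, R_n = 51.188 kips/bolt. φR_n = 0.75 × (1×33.82 + 2×51.188) = 102.1 kips.
Governing: min(73.1, 102.1) = 73.1 kips → bolt shear.

73.1 kips (bolt shear governs)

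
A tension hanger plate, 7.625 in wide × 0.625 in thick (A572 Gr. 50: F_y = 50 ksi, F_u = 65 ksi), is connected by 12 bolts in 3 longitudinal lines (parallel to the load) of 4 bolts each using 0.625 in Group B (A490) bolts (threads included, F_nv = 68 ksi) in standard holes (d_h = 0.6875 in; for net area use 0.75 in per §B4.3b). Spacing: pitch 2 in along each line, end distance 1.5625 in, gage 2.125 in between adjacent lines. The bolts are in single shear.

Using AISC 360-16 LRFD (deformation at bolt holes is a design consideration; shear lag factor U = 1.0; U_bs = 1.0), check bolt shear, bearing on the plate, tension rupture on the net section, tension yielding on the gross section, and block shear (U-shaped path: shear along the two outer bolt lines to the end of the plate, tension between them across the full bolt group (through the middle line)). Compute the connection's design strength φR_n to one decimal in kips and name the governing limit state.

163.8 kips (net-section rupture governs)

Bolt shear: A_b = π(0.625)²/4 = 0.3068 in². φR_n = 0.75 × 68 × 0.3068 × 12 × 1 = 187.8 kips.
Bearing (0.625 in plate, F_u = 65 ksi): end bolts L_c = 1.5625 − 0.6875/2 = 1.21875, R_n = min(1.2×1.21875×0.625×65, 2.4×0.625×0.625×65) = 59.414 kips/bolt; interior L_c = 2 − 0.6875 = 1.3125, R_n = 60.938 kips/bolt. φR_n = 0.75 × (3×59.414 + 9×60.938) = 545.0 kips.
Tension rupture (net): A_n = (7.625 − 3×0.75)×0.625 = 3.3594 in² (U = 1.0, A_e = A_n). φR_n = 0.75 × 65 × 3.3594 = 163.8 kips.
Tension yield (gross): A_g = 7.625×0.625 = 4.7656 in². φR_n = 0.90 × 50 × 4.7656 = 214.5 kips.
Block shear: shear path 2×[1.5625+3×2] = 2×7.5625 in, A_gv = 9.4531, A_nv = 2×(7.5625 − 3.5×0.75)×0.625 = 6.1719 in²; tension across gage: (4.25 − 2×0.75)×0.625 = 1.7188 in². R_n = min(0.6×65×6.1719, 0.6×50×9.4531) + 1.0×65×1.7188 = min(240.7, 283.59) + 111.72 = 352.42 kips. φR_n = 0.75 × 352.42 = 264.3 kips.
Governing: min(187.8, 545.0, 163.8, 214.5, 264.3) = 163.8 kips → net-section rupture.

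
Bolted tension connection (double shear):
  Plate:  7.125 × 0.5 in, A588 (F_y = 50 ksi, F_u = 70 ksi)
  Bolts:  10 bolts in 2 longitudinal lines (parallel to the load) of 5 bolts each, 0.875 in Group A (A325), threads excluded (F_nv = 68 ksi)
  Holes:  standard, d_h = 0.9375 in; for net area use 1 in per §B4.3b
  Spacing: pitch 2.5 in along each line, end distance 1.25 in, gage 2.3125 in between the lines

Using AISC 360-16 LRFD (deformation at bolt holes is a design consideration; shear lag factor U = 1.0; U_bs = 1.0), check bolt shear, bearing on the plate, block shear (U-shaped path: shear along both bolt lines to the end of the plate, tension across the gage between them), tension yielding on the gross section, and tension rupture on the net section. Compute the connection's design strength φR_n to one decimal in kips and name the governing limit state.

Bolt shear: A_b = π(0.875)²/4 = 0.60132 in². φR_n = 0.75 × 68 × 0.60132 × 10 × 2 = 613.3 kips.
Bearing (0.5 in plate, F_u = 70 ksi): end bolts L_c = 1.25 − 0.9375/2 = 0.78125, R_n = min(1.2×0.78125×0.5×70, 2.4×0.875×0.5×70) = 32.813 kips/bolt; interior L_c = 2.5 − 0.9375 = 1.5625, R_n = 65.625 kips/bolt. φR_n = 0.75 × (2×32.813 + 8×65.625) = 443.0 kips.
Block shear: shear path 2×[1.25+4×2.5] = 2×11.25 in, A_gv = 11.25, A_nv = 2×(11.25 − 4.5×1)×0.5 = 6.75 in²; tension across gage: (2.3125 − 1×1)×0.5 = 0.65625 in². R_n = min(0.6×70×6.75, 0.6×50×11.25) + 1.0×70×0.65625 = min(283.5, 337.5) + 45.938 = 329.44 kips. φR_n = 0.75 × 329.44 = 247.1 kips.
Tension yield (gross): A_g = 7.125×0.5 = 3.5625 in². φR_n = 0.90 × 50 × 3.5625 = 160.3 kips.
Tension rupture (net): A_n = (7.125 − 2×1)×0.5 = 2.5625 in² (U = 1.0, A_e = A_n). φR_n = 0.75 × 70 × 2.5625 = 134.5 kips.
Governing: min(613.3, 443.0, 247.1, 160.3, 134.5) = 134.5 kips → net-section rupture.

134.5 kips (net-section rupture governs)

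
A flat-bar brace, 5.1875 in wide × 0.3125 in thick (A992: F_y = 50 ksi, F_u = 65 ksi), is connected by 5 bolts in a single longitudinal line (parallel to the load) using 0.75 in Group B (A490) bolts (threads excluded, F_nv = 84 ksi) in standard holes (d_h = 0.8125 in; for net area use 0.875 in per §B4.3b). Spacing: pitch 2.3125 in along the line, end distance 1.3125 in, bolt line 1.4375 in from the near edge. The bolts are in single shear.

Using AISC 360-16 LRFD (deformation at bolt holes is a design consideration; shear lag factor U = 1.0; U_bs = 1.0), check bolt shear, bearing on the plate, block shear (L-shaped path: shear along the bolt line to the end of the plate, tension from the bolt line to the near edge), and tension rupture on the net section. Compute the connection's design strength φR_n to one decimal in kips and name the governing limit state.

65.7 kips (net-section rupture governs)

Bolt shear: A_b = π(0.75)²/4 = 0.44179 in². φR_n = 0.75 × 84 × 0.44179 × 5 × 1 = 139.2 kips.
Bearing (0.3125 in plate, F_u = 65 ksi): end bolts L_c = 1.3125 − 0.8125/2 = 0.90625, R_n = min(1.2×0.90625×0.3125×65, 2.4×0.75×0.3125×65) = 22.09 kips/bolt; interior L_c = 2.3125 − 0.8125 = 1.5, R_n = 36.563 kips/bolt. φR_n = 0.75 × (1×22.09 + 4×36.563) = 126.3 kips.
Block shear: shear path 1×[1.3125+4×2.3125] = 1×10.5625 in, A_gv = 3.3008, A_nv = 1×(10.5625 − 4.5×0.875)×0.3125 = 2.0703 in²; tension to near edge: (1.4375 − 0.5×0.875)×0.3125 = 0.3125 in². R_n = min(0.6×65×2.0703, 0.6×50×3.3008) + 1.0×65×0.3125 = min(80.742, 99.024) + 20.313 = 101.06 kips. φR_n = 0.75 × 101.06 = 75.8 kips.
Tension rupture (net): A_n = (5.1875 − 1×0.875)×0.3125 = 1.3477 in² (U = 1.0, A_e = A_n). φR_n = 0.75 × 65 × 1.3477 = 65.7 kips.
Governing: min(139.2, 126.3, 75.8, 65.7) = 65.7 kips → net-section rupture.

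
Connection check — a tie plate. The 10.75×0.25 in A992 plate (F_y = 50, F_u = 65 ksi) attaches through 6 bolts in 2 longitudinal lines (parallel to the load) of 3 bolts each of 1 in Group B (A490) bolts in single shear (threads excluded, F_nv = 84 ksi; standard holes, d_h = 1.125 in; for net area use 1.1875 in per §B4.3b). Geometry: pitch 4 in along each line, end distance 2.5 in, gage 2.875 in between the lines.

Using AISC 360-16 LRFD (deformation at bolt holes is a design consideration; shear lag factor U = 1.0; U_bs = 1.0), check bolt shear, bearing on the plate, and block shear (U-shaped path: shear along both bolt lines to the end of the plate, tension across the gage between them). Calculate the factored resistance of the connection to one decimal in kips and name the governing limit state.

130.7 kips (block shear governs)

Bolt shear: A_b = π(1)²/4 = 0.7854 in². φR_n = 0.75 × 84 × 0.7854 × 6 × 1 = 296.9 kips.
Bearing (0.25 in plate, F_u = 65 ksi): end bolts L_c = 2.5 − 1.125/2 = 1.9375, R_n = min(1.2×1.9375×0.25×65, 2.4×1×0.25×65) = 37.781 kips/bolt; interior L_c = 4 − 1.125 = 2.875, R_n = 39 kips/bolt. φR_n = 0.75 × (2×37.781 + 4×39) = 173.7 kips.
Block shear: shear path 2×[2.5+2×4] = 2×10.5 in, A_gv = 5.25, A_nv = 2×(10.5 − 2.5×1.1875)×0.25 = 3.7656 in²; tension across gage: (2.875 − 1×1.1875)×0.25 = 0.42188 in². R_n = min(0.6×65×3.7656, 0.6×50×5.25) + 1.0×65×0.42188 = min(146.86, 157.5) + 27.422 = 174.28 kips. φR_n = 0.75 × 174.28 = 130.7 kips.
Governing: min(296.9, 173.7, 130.7) = 130.7 kips → block shear.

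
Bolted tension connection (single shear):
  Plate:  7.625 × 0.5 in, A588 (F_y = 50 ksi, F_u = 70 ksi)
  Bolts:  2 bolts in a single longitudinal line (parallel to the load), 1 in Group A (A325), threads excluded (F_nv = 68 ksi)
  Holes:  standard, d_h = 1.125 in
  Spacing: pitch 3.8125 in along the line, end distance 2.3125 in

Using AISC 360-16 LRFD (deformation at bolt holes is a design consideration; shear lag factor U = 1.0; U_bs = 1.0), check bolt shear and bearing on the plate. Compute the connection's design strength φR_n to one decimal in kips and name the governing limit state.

Bolt shear: A_b = π(1)²/4 = 0.7854 in². φR_n = 0.75 × 68 × 0.7854 × 2 × 1 = 80.1 kips.
Bearing (0.5 in plate, F_u = 70 ksi): end bolts L_c = 2.3125 − 1.125/2 = 1.75, R_n = min(1.2×1.75×0.5×70, 2.4×1×0.5×70) = 73.5 kips/bolt; interior L_c = 3.8125 − 1.125 = 2.6875, R_n = 84 kips/bolt. φR_n = 0.75 × (1×73.5 + 1×84) = 118.1 kips.
Governing: min(80.1, 118.1) = 80.1 kips → bolt shear.

80.1 kips (bolt shear governs)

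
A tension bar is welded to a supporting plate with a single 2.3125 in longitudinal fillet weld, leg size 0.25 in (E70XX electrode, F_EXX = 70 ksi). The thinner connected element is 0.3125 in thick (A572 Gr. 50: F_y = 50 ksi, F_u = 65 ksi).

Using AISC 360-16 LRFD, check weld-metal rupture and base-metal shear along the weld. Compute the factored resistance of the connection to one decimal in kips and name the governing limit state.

12.9 kips (weld metal governs)

Weld metal: throat = 0.707×0.25 = 0.17675 in, L = 2.3125 in. φR_n = 0.75 × 0.6 × 70 × 0.17675 × 2.3125 = 12.9 kips.
Base metal shear (0.3125 in plate): yield φR_n = 1.0×0.6×50×0.3125×2.3125 = 21.7 kips; rupture φR_n = 0.75×0.6×65×0.3125×2.3125 = 21.1 kips; take 21.1 kips (rupture).
Governing: min(12.9, 21.1) = 12.9 kips → weld metal.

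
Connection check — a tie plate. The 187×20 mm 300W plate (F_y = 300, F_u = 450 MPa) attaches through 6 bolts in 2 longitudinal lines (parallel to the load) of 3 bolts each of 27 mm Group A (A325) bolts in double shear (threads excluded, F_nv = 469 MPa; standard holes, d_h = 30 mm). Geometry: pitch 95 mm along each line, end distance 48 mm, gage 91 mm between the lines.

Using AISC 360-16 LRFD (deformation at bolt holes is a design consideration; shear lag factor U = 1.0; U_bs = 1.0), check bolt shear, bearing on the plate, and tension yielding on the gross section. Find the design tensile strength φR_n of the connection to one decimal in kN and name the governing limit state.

1009.8 kN (gross-section yield governs)

Bolt shear: A_b = π(27)²/4 = 572.56 mm². φR_n = 0.75 × 469 × 572.56 × 6 × 2 = 2416.8 kN.
Bearing (20 mm plate, F_u = 450 MPa): end bolts L_c = 48 − 30/2 = 33, R_n = min(1.2×33×20×450, 2.4×27×20×450) = 356.4 kN/bolt; interior L_c = 95 − 30 = 65, R_n = 583.2 kN/bolt. φR_n = 0.75 × (2×356.4 + 4×583.2) = 2284.2 kN.
Tension yield (gross): A_g = 187×20 = 3740 mm². φR_n = 0.90 × 300 × 3740 = 1009.8 kN.
Governing: min(2416.8, 2284.2, 1009.8) = 1009.8 kN → gross-section yield.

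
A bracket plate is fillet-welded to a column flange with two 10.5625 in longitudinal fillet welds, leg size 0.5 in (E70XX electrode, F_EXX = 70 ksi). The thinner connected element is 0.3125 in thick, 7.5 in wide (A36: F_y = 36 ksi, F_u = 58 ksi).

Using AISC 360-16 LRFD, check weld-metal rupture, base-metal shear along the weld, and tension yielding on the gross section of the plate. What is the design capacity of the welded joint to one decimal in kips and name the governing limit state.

75.9 kips (gross-section yield governs)

Weld metal: throat = 0.707×0.5 = 0.3535 in, L = 2×10.5625 = 21.125 in. φR_n = 0.75 × 0.6 × 70 × 0.3535 × 21.125 = 235.2 kips.
Base metal shear (0.3125 in plate): yield φR_n = 1.0×0.6×36×0.3125×21.125 = 142.6 kips; rupture φR_n = 0.75×0.6×58×0.3125×21.125 = 172.3 kips; take 142.6 kips (yield).
Tension yield (gross): A_g = 7.5×0.3125 = 2.3438 in². φR_n = 0.90 × 36 × 2.3438 = 75.9 kips.
Governing: min(235.2, 142.6, 75.9) = 75.9 kips → gross-section yield.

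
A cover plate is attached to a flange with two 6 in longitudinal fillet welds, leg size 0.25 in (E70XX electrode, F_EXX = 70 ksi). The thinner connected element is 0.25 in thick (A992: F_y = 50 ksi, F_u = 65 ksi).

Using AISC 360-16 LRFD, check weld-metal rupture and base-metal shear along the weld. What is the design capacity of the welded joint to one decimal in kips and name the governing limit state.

Weld metal: throat = 0.707×0.25 = 0.17675 in, L = 2×6 = 12 in. φR_n = 0.75 × 0.6 × 70 × 0.17675 × 12 = 66.8 kips.
Base metal shear (0.25 in plate): yield φR_n = 1.0×0.6×50×0.25×12 = 90.0 kips; rupture φR_n = 0.75×0.6×65×0.25×12 = 87.8 kips; take 87.8 kips (rupture).
Governing: min(66.8, 87.8) = 66.8 kips → weld metal.

66.8 kips (weld metal governs)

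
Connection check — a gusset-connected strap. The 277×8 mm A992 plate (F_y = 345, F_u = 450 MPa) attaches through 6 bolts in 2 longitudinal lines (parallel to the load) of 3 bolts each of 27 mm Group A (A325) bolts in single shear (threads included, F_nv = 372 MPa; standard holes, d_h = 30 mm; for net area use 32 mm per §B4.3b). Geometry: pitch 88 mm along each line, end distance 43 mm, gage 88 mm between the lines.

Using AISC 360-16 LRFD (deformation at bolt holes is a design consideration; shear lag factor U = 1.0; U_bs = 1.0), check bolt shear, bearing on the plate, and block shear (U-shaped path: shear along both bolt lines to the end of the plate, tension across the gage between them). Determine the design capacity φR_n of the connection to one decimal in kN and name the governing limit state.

Bolt shear: A_b = π(27)²/4 = 572.56 mm². φR_n = 0.75 × 372 × 572.56 × 6 × 1 = 958.5 kN.
Bearing (8 mm plate, F_u = 450 MPa): end bolts L_c = 43 − 30/2 = 28, R_n = min(1.2×28×8×450, 2.4×27×8×450) = 120.96 kN/bolt; interior L_c = 88 − 30 = 58, R_n = 233.28 kN/bolt. φR_n = 0.75 × (2×120.96 + 4×233.28) = 881.3 kN.
Block shear: shear path 2×[43+2×88] = 2×219 mm, A_gv = 3504, A_nv = 2×(219 − 2.5×32)×8 = 2224 mm²; tension across gage: (88 − 1×32)×8 = 448 mm². R_n = min(0.6×450×2224, 0.6×345×3504) + 1.0×450×448 = min(600.48, 725.33) + 201.6 = 802.08 kN. φR_n = 0.75 × 802.08 = 601.6 kN.
Governing: min(958.5, 881.3, 601.6) = 601.6 kN → block shear.

601.6 kN (block shear governs)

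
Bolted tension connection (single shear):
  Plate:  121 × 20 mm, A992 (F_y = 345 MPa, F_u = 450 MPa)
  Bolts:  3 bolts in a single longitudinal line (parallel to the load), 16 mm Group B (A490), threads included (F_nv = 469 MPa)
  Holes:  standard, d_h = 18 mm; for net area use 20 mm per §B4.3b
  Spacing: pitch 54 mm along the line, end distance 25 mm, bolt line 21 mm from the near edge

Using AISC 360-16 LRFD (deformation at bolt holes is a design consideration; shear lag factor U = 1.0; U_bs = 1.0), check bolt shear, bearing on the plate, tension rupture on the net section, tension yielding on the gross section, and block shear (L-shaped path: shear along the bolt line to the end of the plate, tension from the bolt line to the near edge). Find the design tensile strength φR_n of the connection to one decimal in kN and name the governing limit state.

212.2 kN (bolt shear governs)

Bolt shear: A_b = π(16)²/4 = 201.06 mm². φR_n = 0.75 × 469 × 201.06 × 3 × 1 = 212.2 kN.
Bearing (20 mm plate, F_u = 450 MPa): end bolts L_c = 25 − 18/2 = 16, R_n = min(1.2×16×20×450, 2.4×16×20×450) = 172.8 kN/bolt; interior L_c = 54 − 18 = 36, R_n = 345.6 kN/bolt. φR_n = 0.75 × (1×172.8 + 2×345.6) = 648.0 kN.
Tension rupture (net): A_n = (121 − 1×20)×20 = 2020 mm² (U = 1.0, A_e = A_n). φR_n = 0.75 × 450 × 2020 = 681.8 kN.
Tension yield (gross): A_g = 121×20 = 2420 mm². φR_n = 0.90 × 345 × 2420 = 751.4 kN.
Block shear: shear path 1×[25+2×54] = 1×133 mm, A_gv = 2660, A_nv = 1×(133 − 2.5×20)×20 = 1660 mm²; tension to near edge: (21 − 0.5×20)×20 = 220 mm². R_n = min(0.6×450×1660, 0.6×345×2660) + 1.0×450×220 = min(448.2, 550.62) + 99 = 547.2 kN. φR_n = 0.75 × 547.2 = 410.4 kN.
Governing: min(212.2, 648.0, 681.8, 751.4, 410.4) = 212.2 kN → bolt shear.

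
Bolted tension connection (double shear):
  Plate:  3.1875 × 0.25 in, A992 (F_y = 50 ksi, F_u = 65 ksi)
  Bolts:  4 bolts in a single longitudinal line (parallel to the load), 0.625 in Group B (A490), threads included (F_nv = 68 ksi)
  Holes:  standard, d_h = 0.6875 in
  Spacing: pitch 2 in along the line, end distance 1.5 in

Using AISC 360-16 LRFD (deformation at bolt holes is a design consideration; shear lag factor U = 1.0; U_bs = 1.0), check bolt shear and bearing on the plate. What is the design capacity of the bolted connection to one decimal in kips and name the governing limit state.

Bolt shear: A_b = π(0.625)²/4 = 0.3068 in². φR_n = 0.75 × 68 × 0.3068 × 4 × 2 = 125.2 kips.
Bearing (0.25 in plate, F_u = 65 ksi): end bolts L_c = 1.5 − 0.6875/2 = 1.15625, R_n = min(1.2×1.15625×0.25×65, 2.4×0.625×0.25×65) = 22.547 kips/bolt; interior L_c = 2 − 0.6875 = 1.3125, R_n = 24.375 kips/bolt. φR_n = 0.75 × (1×22.547 + 3×24.375) = 71.8 kips.
Governing: min(125.2, 71.8) = 71.8 kips → bearing.

71.8 kips (bearing governs)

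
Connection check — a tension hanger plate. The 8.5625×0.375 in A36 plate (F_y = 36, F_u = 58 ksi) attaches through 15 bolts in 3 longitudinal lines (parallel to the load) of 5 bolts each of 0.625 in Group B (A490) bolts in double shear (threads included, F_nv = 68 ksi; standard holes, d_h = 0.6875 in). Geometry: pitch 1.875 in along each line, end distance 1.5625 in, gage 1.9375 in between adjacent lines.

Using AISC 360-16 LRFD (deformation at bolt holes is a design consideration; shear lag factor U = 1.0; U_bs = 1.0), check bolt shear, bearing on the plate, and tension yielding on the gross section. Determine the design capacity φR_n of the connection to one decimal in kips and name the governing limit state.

104.0 kips (gross-section yield governs)

Bolt shear: A_b = π(0.625)²/4 = 0.3068 in². φR_n = 0.75 × 68 × 0.3068 × 15 × 2 = 469.4 kips.
Bearing (0.375 in plate, F_u = 58 ksi): end bolts L_c = 1.5625 − 0.6875/2 = 1.21875, R_n = min(1.2×1.21875×0.375×58, 2.4×0.625×0.375×58) = 31.809 kips/bolt; interior L_c = 1.875 − 0.6875 = 1.1875, R_n = 30.994 kips/bolt. φR_n = 0.75 × (3×31.809 + 12×30.994) = 350.5 kips.
Tension yield (gross): A_g = 8.5625×0.375 = 3.2109 in². φR_n = 0.90 × 36 × 3.2109 = 104.0 kips.
Governing: min(469.4, 350.5, 104.0) = 104.0 kips → gross-section yield.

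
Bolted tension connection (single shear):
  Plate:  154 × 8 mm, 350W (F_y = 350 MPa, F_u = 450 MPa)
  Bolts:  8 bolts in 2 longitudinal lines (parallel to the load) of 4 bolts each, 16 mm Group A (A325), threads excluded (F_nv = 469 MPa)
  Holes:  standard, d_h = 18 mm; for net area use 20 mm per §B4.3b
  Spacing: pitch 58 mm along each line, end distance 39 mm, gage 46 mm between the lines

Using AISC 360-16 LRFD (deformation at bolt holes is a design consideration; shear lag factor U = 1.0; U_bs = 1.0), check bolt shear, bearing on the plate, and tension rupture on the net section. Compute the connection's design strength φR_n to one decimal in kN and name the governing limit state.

Bolt shear: A_b = π(16)²/4 = 201.06 mm². φR_n = 0.75 × 469 × 201.06 × 8 × 1 = 565.8 kN.
Bearing (8 mm plate, F_u = 450 MPa): end bolts L_c = 39 − 18/2 = 30, R_n = min(1.2×30×8×450, 2.4×16×8×450) = 129.6 kN/bolt; interior L_c = 58 − 18 = 40, R_n = 138.24 kN/bolt. φR_n = 0.75 × (2×129.6 + 6×138.24) = 816.5 kN.
Tension rupture (net): A_n = (154 − 2×20)×8 = 912 mm² (U = 1.0, A_e = A_n). φR_n = 0.75 × 450 × 912 = 307.8 kN.
Governing: min(565.8, 816.5, 307.8) = 307.8 kN → net-section rupture.

307.8 kN (net-section rupture governs)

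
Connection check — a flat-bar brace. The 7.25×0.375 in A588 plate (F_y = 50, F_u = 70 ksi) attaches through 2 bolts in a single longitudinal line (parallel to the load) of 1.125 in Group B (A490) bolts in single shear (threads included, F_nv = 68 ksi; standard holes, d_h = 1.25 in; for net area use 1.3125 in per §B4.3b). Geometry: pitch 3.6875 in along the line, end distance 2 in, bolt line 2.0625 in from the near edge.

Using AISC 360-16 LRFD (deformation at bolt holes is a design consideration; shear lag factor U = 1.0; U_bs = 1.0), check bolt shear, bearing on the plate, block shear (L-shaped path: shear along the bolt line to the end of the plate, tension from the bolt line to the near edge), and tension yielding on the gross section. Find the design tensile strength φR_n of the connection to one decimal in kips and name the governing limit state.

71.6 kips (block shear governs)

Bolt shear: A_b = π(1.125)²/4 = 0.99402 in². φR_n = 0.75 × 68 × 0.99402 × 2 × 1 = 101.4 kips.
Bearing (0.375 in plate, F_u = 70 ksi): end bolts L_c = 2 − 1.25/2 = 1.375, R_n = min(1.2×1.375×0.375×70, 2.4×1.125×0.375×70) = 43.313 kips/bolt; interior L_c = 3.6875 − 1.25 = 2.4375, R_n = 70.875 kips/bolt. φR_n = 0.75 × (1×43.313 + 1×70.875) = 85.6 kips.
Block shear: shear path 1×[2+1×3.6875] = 1×5.6875 in, A_gv = 2.1328, A_nv = 1×(5.6875 − 1.5×1.3125)×0.375 = 1.3945 in²; tension to near edge: (2.0625 − 0.5×1.3125)×0.375 = 0.52734 in². R_n = min(0.6×70×1.3945, 0.6×50×2.1328) + 1.0×70×0.52734 = min(58.569, 63.984) + 36.914 = 95.483 kips. φR_n = 0.75 × 95.483 = 71.6 kips.
Tension yield (gross): A_g = 7.25×0.375 = 2.7188 in². φR_n = 0.90 × 50 × 2.7188 = 122.3 kips.
Governing: min(101.4, 85.6, 71.6, 122.3) = 71.6 kips → block shear.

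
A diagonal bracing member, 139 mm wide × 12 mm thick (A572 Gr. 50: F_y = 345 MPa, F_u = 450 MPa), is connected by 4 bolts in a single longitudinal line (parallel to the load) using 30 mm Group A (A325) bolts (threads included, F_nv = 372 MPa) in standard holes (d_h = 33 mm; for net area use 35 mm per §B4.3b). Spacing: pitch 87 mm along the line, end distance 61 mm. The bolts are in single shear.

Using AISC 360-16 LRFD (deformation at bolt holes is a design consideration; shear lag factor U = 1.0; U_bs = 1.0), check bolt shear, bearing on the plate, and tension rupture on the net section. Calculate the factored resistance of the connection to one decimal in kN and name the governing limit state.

421.2 kN (net-section rupture governs)

Bolt shear: A_b = π(30)²/4 = 706.86 mm². φR_n = 0.75 × 372 × 706.86 × 4 × 1 = 788.9 kN.
Bearing (12 mm plate, F_u = 450 MPa): end bolts L_c = 61 − 33/2 = 44.5, R_n = min(1.2×44.5×12×450, 2.4×30×12×450) = 288.36 kN/bolt; interior L_c = 87 − 33 = 54, R_n = 349.92 kN/bolt. φR_n = 0.75 × (1×288.36 + 3×349.92) = 1003.6 kN.
Tension rupture (net): A_n = (139 − 1×35)×12 = 1248 mm² (U = 1.0, A_e = A_n). φR_n = 0.75 × 450 × 1248 = 421.2 kN.
Governing: min(788.9, 1003.6, 421.2) = 421.2 kN → net-section rupture.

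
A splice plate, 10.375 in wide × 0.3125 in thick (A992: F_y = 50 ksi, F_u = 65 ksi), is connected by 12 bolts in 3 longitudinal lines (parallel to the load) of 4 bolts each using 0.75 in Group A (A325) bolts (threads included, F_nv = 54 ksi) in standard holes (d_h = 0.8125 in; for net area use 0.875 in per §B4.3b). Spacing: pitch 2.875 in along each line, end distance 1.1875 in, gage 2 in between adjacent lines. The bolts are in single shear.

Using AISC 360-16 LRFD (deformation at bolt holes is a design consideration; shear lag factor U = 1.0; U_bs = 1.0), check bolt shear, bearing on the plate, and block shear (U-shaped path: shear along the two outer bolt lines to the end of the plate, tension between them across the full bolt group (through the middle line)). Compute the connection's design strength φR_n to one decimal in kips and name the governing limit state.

157.7 kips (block shear governs)

Bolt shear: A_b = π(0.75)²/4 = 0.44179 in². φR_n = 0.75 × 54 × 0.44179 × 12 × 1 = 214.7 kips.
Bearing (0.3125 in plate, F_u = 65 ksi): end bolts L_c = 1.1875 − 0.8125/2 = 0.78125, R_n = min(1.2×0.78125×0.3125×65, 2.4×0.75×0.3125×65) = 19.043 kips/bolt; interior L_c = 2.875 − 0.8125 = 2.0625, R_n = 36.563 kips/bolt. φR_n = 0.75 × (3×19.043 + 9×36.563) = 289.6 kips.
Block shear: shear path 2×[1.1875+3×2.875] = 2×9.8125 in, A_gv = 6.1328, A_nv = 2×(9.8125 − 3.5×0.875)×0.3125 = 4.2188 in²; tension across gage: (4 − 2×0.875)×0.3125 = 0.70313 in². R_n = min(0.6×65×4.2188, 0.6×50×6.1328) + 1.0×65×0.70313 = min(164.53, 183.98) + 45.703 = 210.23 kips. φR_n = 0.75 × 210.23 = 157.7 kips.
Governing: min(214.7, 289.6, 157.7) = 157.7 kips → block shear.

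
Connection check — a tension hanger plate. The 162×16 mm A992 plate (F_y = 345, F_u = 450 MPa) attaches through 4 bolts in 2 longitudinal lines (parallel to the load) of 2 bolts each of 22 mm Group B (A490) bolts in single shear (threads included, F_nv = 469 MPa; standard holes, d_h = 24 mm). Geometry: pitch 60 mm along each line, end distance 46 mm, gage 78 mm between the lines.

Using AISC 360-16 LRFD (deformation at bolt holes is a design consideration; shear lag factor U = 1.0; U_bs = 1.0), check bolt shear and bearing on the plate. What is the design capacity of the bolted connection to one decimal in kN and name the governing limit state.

Bolt shear: A_b = π(22)²/4 = 380.13 mm². φR_n = 0.75 × 469 × 380.13 × 4 × 1 = 534.8 kN.
Bearing (16 mm plate, F_u = 450 MPa): end bolts L_c = 46 − 24/2 = 34, R_n = min(1.2×34×16×450, 2.4×22×16×450) = 293.76 kN/bolt; interior L_c = 60 − 24 = 36, R_n = 311.04 kN/bolt. φR_n = 0.75 × (2×293.76 + 2×311.04) = 907.2 kN.
Governing: min(534.8, 907.2) = 534.8 kN → bolt shear.

534.8 kN (bolt shear governs)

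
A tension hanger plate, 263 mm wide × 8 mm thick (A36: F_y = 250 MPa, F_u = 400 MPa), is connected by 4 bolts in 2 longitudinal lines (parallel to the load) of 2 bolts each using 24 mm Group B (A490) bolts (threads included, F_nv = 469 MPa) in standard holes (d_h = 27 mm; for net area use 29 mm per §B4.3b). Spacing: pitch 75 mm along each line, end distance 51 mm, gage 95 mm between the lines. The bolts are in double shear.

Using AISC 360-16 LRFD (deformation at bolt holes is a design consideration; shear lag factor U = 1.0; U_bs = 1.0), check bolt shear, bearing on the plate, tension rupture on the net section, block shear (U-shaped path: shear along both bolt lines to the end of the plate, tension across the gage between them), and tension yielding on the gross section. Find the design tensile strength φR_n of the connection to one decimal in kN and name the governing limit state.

Bolt shear: A_b = π(24)²/4 = 452.39 mm². φR_n = 0.75 × 469 × 452.39 × 4 × 2 = 1273.0 kN.
Bearing (8 mm plate, F_u = 400 MPa): end bolts L_c = 51 − 27/2 = 37.5, R_n = min(1.2×37.5×8×400, 2.4×24×8×400) = 144 kN/bolt; interior L_c = 75 − 27 = 48, R_n = 184.32 kN/bolt. φR_n = 0.75 × (2×144 + 2×184.32) = 492.5 kN.
Tension rupture (net): A_n = (263 − 2×29)×8 = 1640 mm² (U = 1.0, A_e = A_n). φR_n = 0.75 × 400 × 1640 = 492.0 kN.
Block shear: shear path 2×[51+1×75] = 2×126 mm, A_gv = 2016, A_nv = 2×(126 − 1.5×29)×8 = 1320 mm²; tension across gage: (95 − 1×29)×8 = 528 mm². R_n = min(0.6×400×1320, 0.6×250×2016) + 1.0×400×528 = min(316.8, 302.4) + 211.2 = 513.6 kN. φR_n = 0.75 × 513.6 = 385.2 kN.
Tension yield (gross): A_g = 263×8 = 2104 mm². φR_n = 0.90 × 250 × 2104 = 473.4 kN.
Governing: min(1273.0, 492.5, 492.0, 385.2, 473.4) = 385.2 kN → block shear.

385.2 kN (block shear governs)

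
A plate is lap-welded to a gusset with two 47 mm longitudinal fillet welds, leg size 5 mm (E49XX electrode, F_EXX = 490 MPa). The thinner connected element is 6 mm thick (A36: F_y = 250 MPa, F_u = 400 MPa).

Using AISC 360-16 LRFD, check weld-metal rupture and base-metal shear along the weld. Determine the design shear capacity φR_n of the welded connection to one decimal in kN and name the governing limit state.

73.3 kN (weld metal governs)

Weld metal: throat = 0.707×5 = 3.535 mm, L = 2×47 = 94 mm. φR_n = 0.75 × 0.6 × 490 × 3.535 × 94 = 73.3 kN.
Base metal shear (6 mm plate): yield φR_n = 1.0×0.6×250×6×94 = 84.6 kN; rupture φR_n = 0.75×0.6×400×6×94 = 101.5 kN; take 84.6 kN (yield).
Governing: min(73.3, 84.6) = 73.3 kN → weld metal.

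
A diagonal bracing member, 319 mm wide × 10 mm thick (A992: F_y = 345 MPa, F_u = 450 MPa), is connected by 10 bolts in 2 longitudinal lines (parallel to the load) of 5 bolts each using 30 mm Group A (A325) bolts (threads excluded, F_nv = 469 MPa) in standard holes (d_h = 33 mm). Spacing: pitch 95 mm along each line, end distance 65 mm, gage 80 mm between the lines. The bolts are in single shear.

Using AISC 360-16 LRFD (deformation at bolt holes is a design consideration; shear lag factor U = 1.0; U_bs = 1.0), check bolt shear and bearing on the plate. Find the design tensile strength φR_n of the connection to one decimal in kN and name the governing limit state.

Bolt shear: A_b = π(30)²/4 = 706.86 mm². φR_n = 0.75 × 469 × 706.86 × 10 × 1 = 2486.4 kN.
Bearing (10 mm plate, F_u = 450 MPa): end bolts L_c = 65 − 33/2 = 48.5, R_n = min(1.2×48.5×10×450, 2.4×30×10×450) = 261.9 kN/bolt; interior L_c = 95 − 33 = 62, R_n = 324 kN/bolt. φR_n = 0.75 × (2×261.9 + 8×324) = 2336.9 kN.
Governing: min(2486.4, 2336.9) = 2336.9 kN → bearing.

2336.9 kN (bearing governs)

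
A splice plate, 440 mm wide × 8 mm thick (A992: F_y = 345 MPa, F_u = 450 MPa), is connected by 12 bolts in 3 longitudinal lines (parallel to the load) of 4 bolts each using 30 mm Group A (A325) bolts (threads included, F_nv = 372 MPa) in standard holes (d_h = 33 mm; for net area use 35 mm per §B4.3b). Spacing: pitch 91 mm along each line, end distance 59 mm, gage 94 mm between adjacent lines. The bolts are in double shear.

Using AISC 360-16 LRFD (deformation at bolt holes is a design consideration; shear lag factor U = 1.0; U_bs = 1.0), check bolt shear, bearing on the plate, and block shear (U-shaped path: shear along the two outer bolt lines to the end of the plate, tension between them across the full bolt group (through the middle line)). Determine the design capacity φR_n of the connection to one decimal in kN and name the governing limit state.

997.4 kN (block shear governs)

Bolt shear: A_b = π(30)²/4 = 706.86 mm². φR_n = 0.75 × 372 × 706.86 × 12 × 2 = 4733.1 kN.
Bearing (8 mm plate, F_u = 450 MPa): end bolts L_c = 59 − 33/2 = 42.5, R_n = min(1.2×42.5×8×450, 2.4×30×8×450) = 183.6 kN/bolt; interior L_c = 91 − 33 = 58, R_n = 250.56 kN/bolt. φR_n = 0.75 × (3×183.6 + 9×250.56) = 2104.4 kN.
Block shear: shear path 2×[59+3×91] = 2×332 mm, A_gv = 5312, A_nv = 2×(332 − 3.5×35)×8 = 3352 mm²; tension across gage: (188 − 2×35)×8 = 944 mm². R_n = min(0.6×450×3352, 0.6×345×5312) + 1.0×450×944 = min(905.04, 1099.6) + 424.8 = 1329.8 kN. φR_n = 0.75 × 1329.8 = 997.4 kN.
Governing: min(4733.1, 2104.4, 997.4) = 997.4 kN → block shear.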